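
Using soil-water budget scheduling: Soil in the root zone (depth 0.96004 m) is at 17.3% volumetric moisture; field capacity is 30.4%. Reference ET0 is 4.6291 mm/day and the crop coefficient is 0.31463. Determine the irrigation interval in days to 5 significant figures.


Approach: apply soil-water budget scheduling, SMD = (FC-theta)/100*depth*1000; ETc = ET0*Kc; interval = SMD/ETc.
Step 1 — soil moisture deficit:
  SMD = (30.4 - 17.3)/100 * 0.96004 * 1000 = 125.7652 mm
Step 2 — daily crop ET (ETc = ET0*Kc):
  ETc = 4.6291 * 0.31463 = 1.456454 mm/day
Step 3 — irrigation interval (SMD/ETc):
  interval = 125.7652 / 1.456454 = 86.350 days
Therefore the irrigation interval = 86.350 days.


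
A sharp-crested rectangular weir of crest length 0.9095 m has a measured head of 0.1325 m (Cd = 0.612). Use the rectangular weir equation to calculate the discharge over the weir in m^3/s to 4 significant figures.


Approach: apply the rectangular weir equation, Q = (2/3)*Cd*L*sqrt(2g)*H^1.5.
Q = (2/3)*0.612*0.9095*sqrt(2*9.81)*0.1325^1.5 = 0.07927 m^3/s
Therefore the discharge over the weir = 0.07927 m^3/s.


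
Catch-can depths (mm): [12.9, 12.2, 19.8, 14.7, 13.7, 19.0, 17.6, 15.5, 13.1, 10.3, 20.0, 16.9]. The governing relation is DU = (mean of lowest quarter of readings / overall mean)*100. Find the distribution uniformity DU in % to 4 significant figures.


sorted lowest 3 of 12: [10.3, 12.2, 12.9] -> mean = 11.8000 mm
overall mean = 15.4750 mm
DU = (11.8000/15.4750)*100 = 76.25 %
Therefore the distribution uniformity DU = 76.25 %.


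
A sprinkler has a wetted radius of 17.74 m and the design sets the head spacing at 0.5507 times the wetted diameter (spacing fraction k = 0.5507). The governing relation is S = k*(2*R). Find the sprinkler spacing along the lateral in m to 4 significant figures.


S = 0.5507 * (2 * 17.74) = 19.54 m
Therefore the sprinkler spacing along the lateral = 19.54 m.


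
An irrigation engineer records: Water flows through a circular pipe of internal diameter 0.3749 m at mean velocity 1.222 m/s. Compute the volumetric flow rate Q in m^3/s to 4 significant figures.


Approach: apply the continuity equation for pipe flow, Q = A * v with A = pi*(D/2)^2.
A = pi*(0.3749/2)^2 = 0.110388 m^2
Q = 0.110388 * 1.222 = 0.1349 m^3/s
Therefore the volumetric flow rate Q = 0.1349 m^3/s.


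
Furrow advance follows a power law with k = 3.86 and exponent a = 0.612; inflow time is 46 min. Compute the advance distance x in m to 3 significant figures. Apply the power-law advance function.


Approach: apply the power-law advance function, x = k*t^a.
x = 3.86 * 46^0.612 = 40.2 m
Therefore the advance distance x = 40.2 m.


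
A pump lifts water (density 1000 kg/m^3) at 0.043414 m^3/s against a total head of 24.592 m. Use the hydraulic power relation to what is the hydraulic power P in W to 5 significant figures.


Approach: apply the hydraulic power relation, P = rho*g*Q*H.
P = 1000 * 9.81 * 0.043414 * 24.592 = 10474 W
Therefore the hydraulic power P = 10474 W.


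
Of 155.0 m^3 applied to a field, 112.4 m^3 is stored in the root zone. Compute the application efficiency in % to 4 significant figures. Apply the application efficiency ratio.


Approach: apply the application efficiency ratio, Ea = (stored/applied)*100.
Ea = (112.4/155.0)*100 = 72.52 %
Therefore the application efficiency = 72.52 %.


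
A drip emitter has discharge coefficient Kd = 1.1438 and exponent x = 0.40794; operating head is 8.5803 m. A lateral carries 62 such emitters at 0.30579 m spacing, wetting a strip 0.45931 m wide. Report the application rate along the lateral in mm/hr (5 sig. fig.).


Approach: apply the emitter equation with a lateral mass balance, q = Kd*h^x; Q = n*q; rate = Q/(n*spacing*width).
Step 1 — single emitter flow (q = Kd*h^x):
  q = 1.1438 * 8.5803^0.40794 = 2.748926 L/hr
Step 2 — total lateral flow: Q = 62 * 2.748926 = 170.4334 L/hr
Step 3 — wetted area: A = 62 * 0.30579 * 0.45931 = 8.708049 m^2
Step 4 — application rate: Q/A = 170.4334/8.708049 = 19.572 mm/hr
Therefore the application rate along the lateral = 19.572 mm/hr.


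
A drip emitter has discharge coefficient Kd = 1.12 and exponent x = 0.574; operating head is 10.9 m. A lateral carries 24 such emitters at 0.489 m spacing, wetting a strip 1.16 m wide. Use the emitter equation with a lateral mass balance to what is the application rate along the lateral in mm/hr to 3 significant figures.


Approach: apply the emitter equation with a lateral mass balance, q = Kd*h^x; Q = n*q; rate = Q/(n*spacing*width).
Step 1 — single emitter flow (q = Kd*h^x):
  q = 1.12 * 10.9^0.574 = 4.4127 L/hr
Step 2 — total lateral flow: Q = 24 * 4.4127 = 105.90 L/hr
Step 3 — wetted area: A = 24 * 0.489 * 1.16 = 13.614 m^2
Step 4 — application rate: Q/A = 105.90/13.614 = 7.78 mm/hr
Therefore the application rate along the lateral = 7.78 mm/hr.


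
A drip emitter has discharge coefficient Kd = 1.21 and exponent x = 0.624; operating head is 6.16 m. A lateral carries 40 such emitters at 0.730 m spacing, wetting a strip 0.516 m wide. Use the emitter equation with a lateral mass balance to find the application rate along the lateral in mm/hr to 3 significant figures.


Approach: apply the emitter equation with a lateral mass balance, q = Kd*h^x; Q = n*q; rate = Q/(n*spacing*width).
Step 1 — single emitter flow (q = Kd*h^x):
  q = 1.21 * 6.16^0.624 = 3.7626 L/hr
Step 2 — total lateral flow: Q = 40 * 3.7626 = 150.50 L/hr
Step 3 — wetted area: A = 40 * 0.730 * 0.516 = 15.067 m^2
Step 4 — application rate: Q/A = 150.50/15.067 = 9.99 mm/hr
Therefore the application rate along the lateral = 9.99 mm/hr.


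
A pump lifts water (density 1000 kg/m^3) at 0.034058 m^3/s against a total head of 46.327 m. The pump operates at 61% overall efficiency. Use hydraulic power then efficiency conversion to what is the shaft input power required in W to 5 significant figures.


Approach: apply hydraulic power then efficiency conversion, P = rho*g*Q*H; P_in = P/eta.
Step 1 — hydraulic power (P = rho*g*Q*H):
  P = 1000 * 9.81 * 0.034058 * 46.327 = 15478.27 W
Step 2 — input power: P_in = P/eta = 15478.27 / 0.61 = 25374 W
Therefore the shaft input power required = 25374 W.


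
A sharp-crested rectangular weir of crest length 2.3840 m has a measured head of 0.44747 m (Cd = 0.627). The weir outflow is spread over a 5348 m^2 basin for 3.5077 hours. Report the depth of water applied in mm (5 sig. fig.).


Approach: apply the rectangular weir equation with a volume-to-depth conversion, Q = (2/3)*Cd*L*sqrt(2g)*H^1.5; d = Q*t/A * 1000.
Step 1 — weir discharge:
  Q = (2/3)*0.627*2.3840*sqrt(2*9.81)*0.44747^1.5 = 1.321228 m^3/s
Step 2 — volume: V = 1.321228 * 3.5077*3600 = 16684.10 m^3
Step 3 — depth: d = V/A * 1000 = 16684.10/5348 * 1000 = 3119.7 mm
Therefore the depth of water applied = 3119.7 mm.


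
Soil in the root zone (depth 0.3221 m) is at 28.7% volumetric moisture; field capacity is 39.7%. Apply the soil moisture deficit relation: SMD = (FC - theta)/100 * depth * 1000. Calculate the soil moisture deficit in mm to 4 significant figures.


SMD = (39.7 - 28.7)/100 * 0.3221 * 1000 = 35.43 mm
Therefore the soil moisture deficit = 35.43 mm.


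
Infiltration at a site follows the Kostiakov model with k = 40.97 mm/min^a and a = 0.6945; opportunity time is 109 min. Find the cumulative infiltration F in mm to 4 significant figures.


Approach: apply the Kostiakov infiltration equation, F = k*t^a.
F = 40.97 * 109^0.6945 = 1065 mm
Therefore the cumulative infiltration F = 1065 mm.


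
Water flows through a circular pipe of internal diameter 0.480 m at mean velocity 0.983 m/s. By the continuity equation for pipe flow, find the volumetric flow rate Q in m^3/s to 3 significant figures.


Approach: apply the continuity equation for pipe flow, Q = A * v with A = pi*(D/2)^2.
A = pi*(0.480/2)^2 = 0.18096 m^2
Q = 0.18096 * 0.983 = 0.178 m^3/s
Therefore the volumetric flow rate Q = 0.178 m^3/s.


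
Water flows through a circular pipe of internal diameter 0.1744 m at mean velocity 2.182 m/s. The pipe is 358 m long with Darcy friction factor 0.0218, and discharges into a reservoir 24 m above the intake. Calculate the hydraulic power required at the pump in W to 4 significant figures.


Approach: apply continuity + Darcy-Weisbach + hydraulic power, Q = A*v; hf = f*(L/D)*(v^2/(2g)); H = static + hf; P = rho*g*Q*H.
Step 1 — flow rate (continuity, Q = A*v):
  A = pi*(0.1744/2)^2 = 0.0238882 m^2
  Q = 0.0238882 * 2.182 = 0.0521240 m^3/s
Step 2 — friction head loss (Darcy-Weisbach):
  hf = 0.0218 * (358/0.1744) * (2.182^2 / (2*9.81))
  hf = 10.8593 m
Step 3 — total head: H = 24 + 10.8593 = 34.8593 m
Step 4 — hydraulic power (P = rho*g*Q*H):
  P = 1000 * 9.81 * 0.0521240 * 34.8593 = 17820 W
Therefore the hydraulic power required at the pump = 17820 W.


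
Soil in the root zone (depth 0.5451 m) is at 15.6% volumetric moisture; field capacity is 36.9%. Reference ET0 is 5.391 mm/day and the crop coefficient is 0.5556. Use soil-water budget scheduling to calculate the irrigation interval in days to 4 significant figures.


Approach: apply soil-water budget scheduling, SMD = (FC-theta)/100*depth*1000; ETc = ET0*Kc; interval = SMD/ETc.
Step 1 — soil moisture deficit:
  SMD = (36.9 - 15.6)/100 * 0.5451 * 1000 = 116.106 mm
Step 2 — daily crop ET (ETc = ET0*Kc):
  ETc = 5.391 * 0.5556 = 2.99524 mm/day
Step 3 — irrigation interval (SMD/ETc):
  interval = 116.106 / 2.99524 = 38.76 days
Therefore the irrigation interval = 38.76 days.


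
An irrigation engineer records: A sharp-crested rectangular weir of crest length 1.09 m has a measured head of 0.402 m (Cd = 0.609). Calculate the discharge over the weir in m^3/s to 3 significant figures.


Approach: apply the rectangular weir equation, Q = (2/3)*Cd*L*sqrt(2g)*H^1.5.
Q = (2/3)*0.609*1.09*sqrt(2*9.81)*0.402^1.5 = 0.500 m^3/s
Therefore the discharge over the weir = 0.500 m^3/s.


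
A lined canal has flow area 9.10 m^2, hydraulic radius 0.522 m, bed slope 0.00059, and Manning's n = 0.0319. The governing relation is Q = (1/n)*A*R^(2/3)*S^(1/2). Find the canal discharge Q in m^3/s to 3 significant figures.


Q = (1/0.0319) * 9.10 * 0.522^(2/3) * 0.00059^(1/2) = 4.49 m^3/s
Therefore the canal discharge Q = 4.49 m^3/s.


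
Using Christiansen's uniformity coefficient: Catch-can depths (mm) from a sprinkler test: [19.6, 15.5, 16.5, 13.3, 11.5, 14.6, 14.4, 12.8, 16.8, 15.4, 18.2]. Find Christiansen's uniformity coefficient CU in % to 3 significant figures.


Approach: apply Christiansen's uniformity coefficient, CU = (1 - mean_abs_deviation/mean)*100.
mean = 15.327 mm
mean |d_i - mean| = 1.8248 mm
CU = (1 - 1.8248/15.327)*100 = 88.1 %
Therefore Christiansen's uniformity coefficient CU = 88.1 %.


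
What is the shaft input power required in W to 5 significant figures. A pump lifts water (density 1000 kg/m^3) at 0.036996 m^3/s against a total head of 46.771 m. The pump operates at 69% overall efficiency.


Approach: apply hydraulic power then efficiency conversion, P = rho*g*Q*H; P_in = P/eta.
Step 1 — hydraulic power (P = rho*g*Q*H):
  P = 1000 * 9.81 * 0.036996 * 46.771 = 16974.63 W
Step 2 — input power: P_in = P/eta = 16974.63 / 0.69 = 24601 W
Therefore the shaft input power required = 24601 W.


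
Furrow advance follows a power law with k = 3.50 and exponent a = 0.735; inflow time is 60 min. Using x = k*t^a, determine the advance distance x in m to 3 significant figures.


x = 3.50 * 60^0.735 = 71.0 m
Therefore the advance distance x = 71.0 m.


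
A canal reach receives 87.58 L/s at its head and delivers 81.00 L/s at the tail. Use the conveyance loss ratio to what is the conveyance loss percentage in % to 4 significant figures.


Approach: apply the conveyance loss ratio, loss% = ((Q_head - Q_tail)/Q_head)*100.
loss = ((87.58 - 81.00)/87.58)*100 = 7.513 %
Therefore the conveyance loss percentage = 7.513 %.


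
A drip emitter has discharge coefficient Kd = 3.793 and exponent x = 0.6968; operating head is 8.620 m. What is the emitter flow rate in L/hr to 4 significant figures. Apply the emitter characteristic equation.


Approach: apply the emitter characteristic equation, q = Kd * h^x.
q = 3.793 * 8.620^0.6968 = 17.02 L/hr
Therefore the emitter flow rate = 17.02 L/hr.


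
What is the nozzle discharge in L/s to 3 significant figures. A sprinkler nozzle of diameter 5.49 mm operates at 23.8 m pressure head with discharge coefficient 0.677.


Approach: apply the orifice equation, Q = Cd*A*sqrt(2*g*h), A = pi*(d/2)^2.
A = pi*(5.49e-3/2)^2 = 2.3672e-05 m^2
Q = 0.677 * 2.3672e-05 * sqrt(2*9.81*23.8) * 1000 = 0.346 L/s
Therefore the nozzle discharge = 0.346 L/s.


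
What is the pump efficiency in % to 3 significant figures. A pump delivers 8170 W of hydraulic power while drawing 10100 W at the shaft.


Approach: apply the efficiency ratio, eta = (P_out/P_in)*100.
eta = (8170 / 10100) * 100 = 80.9 %
Therefore the pump efficiency = 80.9 %.


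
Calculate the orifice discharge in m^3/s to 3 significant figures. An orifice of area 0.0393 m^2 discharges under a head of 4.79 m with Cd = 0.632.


Approach: apply the orifice equation, Q = Cd*A*sqrt(2*g*h).
Q = 0.632 * 0.0393 * sqrt(2*9.81*4.79) = 0.241 m^3/s
Therefore the orifice discharge = 0.241 m^3/s.


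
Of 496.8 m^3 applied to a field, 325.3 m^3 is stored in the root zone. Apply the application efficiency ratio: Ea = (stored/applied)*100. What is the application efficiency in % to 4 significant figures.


Ea = (325.3/496.8)*100 = 65.48 %
Therefore the application efficiency = 65.48 %.


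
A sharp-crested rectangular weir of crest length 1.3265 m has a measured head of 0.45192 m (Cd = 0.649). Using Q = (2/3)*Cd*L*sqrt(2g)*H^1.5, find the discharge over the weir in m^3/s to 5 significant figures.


Q = (2/3)*0.649*1.3265*sqrt(2*9.81)*0.45192^1.5 = 0.77233 m^3/s
Therefore the discharge over the weir = 0.77233 m^3/s.


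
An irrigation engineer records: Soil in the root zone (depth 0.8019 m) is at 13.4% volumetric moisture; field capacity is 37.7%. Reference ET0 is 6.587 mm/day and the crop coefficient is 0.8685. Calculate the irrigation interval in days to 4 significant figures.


Approach: apply soil-water budget scheduling, SMD = (FC-theta)/100*depth*1000; ETc = ET0*Kc; interval = SMD/ETc.
Step 1 — soil moisture deficit:
  SMD = (37.7 - 13.4)/100 * 0.8019 * 1000 = 194.862 mm
Step 2 — daily crop ET (ETc = ET0*Kc):
  ETc = 6.587 * 0.8685 = 5.72081 mm/day
Step 3 — irrigation interval (SMD/ETc):
  interval = 194.862 / 5.72081 = 34.06 days
Therefore the irrigation interval = 34.06 days.


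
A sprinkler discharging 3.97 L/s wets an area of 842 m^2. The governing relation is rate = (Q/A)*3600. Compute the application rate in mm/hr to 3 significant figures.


rate = (3.97 / 842) * 3600 = 17.0 mm/hr
Therefore the application rate = 17.0 mm/hr.


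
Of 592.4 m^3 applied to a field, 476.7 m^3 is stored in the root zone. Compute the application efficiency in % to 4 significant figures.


Approach: apply the application efficiency ratio, Ea = (stored/applied)*100.
Ea = (476.7/592.4)*100 = 80.47 %
Therefore the application efficiency = 80.47 %.


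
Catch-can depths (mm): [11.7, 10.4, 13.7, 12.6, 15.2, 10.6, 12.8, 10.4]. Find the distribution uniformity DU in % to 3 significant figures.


Approach: apply the low-quarter distribution uniformity, DU = (mean of lowest quarter of readings / overall mean)*100.
sorted lowest 2 of 8: [10.4, 10.4] -> mean = 10.400 mm
overall mean = 12.175 mm
DU = (10.400/12.175)*100 = 85.4 %
Therefore the distribution uniformity DU = 85.4 %.


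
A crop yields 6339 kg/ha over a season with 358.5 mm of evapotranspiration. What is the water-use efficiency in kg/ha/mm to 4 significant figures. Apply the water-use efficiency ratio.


Approach: apply the water-use efficiency ratio, WUE = yield/ET.
WUE = 6339 / 358.5 = 17.68 kg/ha/mm
Therefore the water-use efficiency = 17.68 kg/ha/mm.


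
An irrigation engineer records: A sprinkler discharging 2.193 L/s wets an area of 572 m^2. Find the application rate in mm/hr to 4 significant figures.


Approach: apply the application rate relation, rate = (Q/A)*3600.
rate = (2.193 / 572) * 3600 = 13.80 mm/hr
Therefore the application rate = 13.80 mm/hr.


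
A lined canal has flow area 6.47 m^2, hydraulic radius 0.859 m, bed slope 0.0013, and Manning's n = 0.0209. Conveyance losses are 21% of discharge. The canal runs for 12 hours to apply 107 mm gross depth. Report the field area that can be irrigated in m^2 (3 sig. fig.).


Approach: apply Manning's equation with a conveyance and depth budget, Q = (1/n)*A*R^(2/3)*S^(1/2); Q_field = Q*(1-loss); Area = Q_field*t/(d/1000).
Step 1 — canal discharge (Manning's equation):
  Q = (1/0.0209) * 6.47 * 0.859^(2/3) * 0.0013^(1/2) = 10.086 m^3/s
Step 2 — delivered flow: Q_field = 10.086*(1 - 21/100) = 7.9681 m^3/s
Step 3 — volume delivered: V = 7.9681 * 12*3600 = 344220 m^3
Step 4 — area served: A = V / (depth/1000) = 344220 / 0.107 = 3220000 m^2
Therefore the field area that can be irrigated = 3220000 m^2.


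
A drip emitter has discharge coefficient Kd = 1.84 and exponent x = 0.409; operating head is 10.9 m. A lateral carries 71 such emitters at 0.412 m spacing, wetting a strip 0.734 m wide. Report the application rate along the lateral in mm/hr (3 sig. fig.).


Approach: apply the emitter equation with a lateral mass balance, q = Kd*h^x; Q = n*q; rate = Q/(n*spacing*width).
Step 1 — single emitter flow (q = Kd*h^x):
  q = 1.84 * 10.9^0.409 = 4.8879 L/hr
Step 2 — total lateral flow: Q = 71 * 4.8879 = 347.04 L/hr
Step 3 — wetted area: A = 71 * 0.412 * 0.734 = 21.471 m^2
Step 4 — application rate: Q/A = 347.04/21.471 = 16.2 mm/hr
Therefore the application rate along the lateral = 16.2 mm/hr.


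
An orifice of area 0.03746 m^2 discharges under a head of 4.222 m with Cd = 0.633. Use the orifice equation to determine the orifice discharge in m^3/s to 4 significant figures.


Approach: apply the orifice equation, Q = Cd*A*sqrt(2*g*h).
Q = 0.633 * 0.03746 * sqrt(2*9.81*4.222) = 0.2158 m^3/s
Therefore the orifice discharge = 0.2158 m^3/s.


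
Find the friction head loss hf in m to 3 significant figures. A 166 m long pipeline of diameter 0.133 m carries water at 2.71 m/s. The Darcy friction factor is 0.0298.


Approach: apply the Darcy-Weisbach equation, hf = f*(L/D)*(v^2/(2g)).
hf = 0.0298 * (166/0.133) * (2.71^2 / (2*9.81))
hf = 13.9 m
Therefore the friction head loss hf = 13.9 m.


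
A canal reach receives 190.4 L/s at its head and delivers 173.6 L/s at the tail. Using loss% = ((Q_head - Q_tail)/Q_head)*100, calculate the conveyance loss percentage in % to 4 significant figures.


loss = ((190.4 - 173.6)/190.4)*100 = 8.824 %
Therefore the conveyance loss percentage = 8.824 %.


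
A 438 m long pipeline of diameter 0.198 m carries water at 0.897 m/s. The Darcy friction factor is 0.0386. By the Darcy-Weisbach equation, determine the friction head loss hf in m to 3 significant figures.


Approach: apply the Darcy-Weisbach equation, hf = f*(L/D)*(v^2/(2g)).
hf = 0.0386 * (438/0.198) * (0.897^2 / (2*9.81))
hf = 3.50 m
Therefore the friction head loss hf = 3.50 m.


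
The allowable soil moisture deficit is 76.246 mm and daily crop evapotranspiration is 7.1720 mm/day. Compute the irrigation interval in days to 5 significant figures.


Approach: apply the irrigation interval relation, interval = SMD / ETc.
interval = 76.246 / 7.1720 = 10.631 days
Therefore the irrigation interval = 10.631 days.


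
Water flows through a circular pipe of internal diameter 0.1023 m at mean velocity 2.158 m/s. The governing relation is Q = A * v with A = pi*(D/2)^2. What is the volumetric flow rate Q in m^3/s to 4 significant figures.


A = pi*(0.1023/2)^2 = 0.00821942 m^2
Q = 0.00821942 * 2.158 = 0.01774 m^3/s
Therefore the volumetric flow rate Q = 0.01774 m^3/s.


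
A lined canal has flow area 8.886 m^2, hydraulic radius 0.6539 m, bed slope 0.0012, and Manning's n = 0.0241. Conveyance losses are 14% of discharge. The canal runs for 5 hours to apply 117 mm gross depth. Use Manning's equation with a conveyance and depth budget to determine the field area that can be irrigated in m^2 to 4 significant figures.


Approach: apply Manning's equation with a conveyance and depth budget, Q = (1/n)*A*R^(2/3)*S^(1/2); Q_field = Q*(1-loss); Area = Q_field*t/(d/1000).
Step 1 — canal discharge (Manning's equation):
  Q = (1/0.0241) * 8.886 * 0.6539^(2/3) * 0.0012^(1/2) = 9.62249 m^3/s
Step 2 — delivered flow: Q_field = 9.62249*(1 - 14/100) = 8.27534 m^3/s
Step 3 — volume delivered: V = 8.27534 * 5*3600 = 148956 m^3
Step 4 — area served: A = V / (depth/1000) = 148956 / 0.117 = 1273000 m^2
Therefore the field area that can be irrigated = 1273000 m^2.


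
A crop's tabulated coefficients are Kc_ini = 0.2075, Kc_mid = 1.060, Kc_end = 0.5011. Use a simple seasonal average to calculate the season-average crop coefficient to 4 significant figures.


Approach: apply a simple seasonal average, Kc_avg = (Kc_ini + Kc_mid + Kc_end)/3.
Kc_avg = (0.2075 + 1.060 + 0.5011)/3 = 0.5895
Therefore the season-average crop coefficient = 0.5895.


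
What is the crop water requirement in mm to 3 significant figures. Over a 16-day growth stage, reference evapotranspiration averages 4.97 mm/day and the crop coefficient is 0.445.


Approach: apply the crop water requirement relation, CWR = ET0 * Kc * days.
CWR = 4.97 * 0.445 * 16 = 35.4 mm
Therefore the crop water requirement = 35.4 mm.


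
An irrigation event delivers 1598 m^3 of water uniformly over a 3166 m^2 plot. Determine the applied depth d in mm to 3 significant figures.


Approach: apply depth from volume over area, d = (V/A)*1000.
d = (1598 / 3166) * 1000 = 505 mm
Therefore the applied depth d = 505 mm.


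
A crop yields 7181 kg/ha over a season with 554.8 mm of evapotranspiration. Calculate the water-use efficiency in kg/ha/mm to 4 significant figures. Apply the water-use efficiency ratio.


Approach: apply the water-use efficiency ratio, WUE = yield/ET.
WUE = 7181 / 554.8 = 12.94 kg/ha/mm
Therefore the water-use efficiency = 12.94 kg/ha/mm.


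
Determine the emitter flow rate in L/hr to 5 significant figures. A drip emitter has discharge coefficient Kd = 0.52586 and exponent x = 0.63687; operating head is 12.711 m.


Approach: apply the emitter characteristic equation, q = Kd * h^x.
q = 0.52586 * 12.711^0.63687 = 2.6552 L/hr
Therefore the emitter flow rate = 2.6552 L/hr.


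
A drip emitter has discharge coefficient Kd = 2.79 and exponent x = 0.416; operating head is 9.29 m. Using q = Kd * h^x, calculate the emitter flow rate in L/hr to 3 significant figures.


q = 2.79 * 9.29^0.416 = 7.05 L/hr
Therefore the emitter flow rate = 7.05 L/hr.


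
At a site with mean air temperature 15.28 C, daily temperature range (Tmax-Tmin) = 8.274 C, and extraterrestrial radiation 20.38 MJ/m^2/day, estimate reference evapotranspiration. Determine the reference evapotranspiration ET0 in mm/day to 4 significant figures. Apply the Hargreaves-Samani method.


Approach: apply the Hargreaves-Samani method, ET0 = 0.0023*(Tmean+17.8)*sqrt(Tmax-Tmin)*0.408*Ra.
ET0 = 0.0023*(15.28+17.8)*sqrt(8.274)*0.408*20.38 = 1.820 mm/day
Therefore the reference evapotranspiration ET0 = 1.820 mm/day.


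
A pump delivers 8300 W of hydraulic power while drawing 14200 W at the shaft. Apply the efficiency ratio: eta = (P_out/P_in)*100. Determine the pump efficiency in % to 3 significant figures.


eta = (8300 / 14200) * 100 = 58.5 %
Therefore the pump efficiency = 58.5 %.


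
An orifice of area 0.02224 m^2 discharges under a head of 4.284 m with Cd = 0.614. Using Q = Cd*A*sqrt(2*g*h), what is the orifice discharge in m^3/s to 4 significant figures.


Q = 0.614 * 0.02224 * sqrt(2*9.81*4.284) = 0.1252 m^3/s
Therefore the orifice discharge = 0.1252 m^3/s.


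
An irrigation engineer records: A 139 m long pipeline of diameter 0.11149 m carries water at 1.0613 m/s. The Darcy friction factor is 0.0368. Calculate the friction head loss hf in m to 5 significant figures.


Approach: apply the Darcy-Weisbach equation, hf = f*(L/D)*(v^2/(2g)).
hf = 0.0368 * (139/0.11149) * (1.0613^2 / (2*9.81))
hf = 2.6339 m
Therefore the friction head loss hf = 2.6339 m.


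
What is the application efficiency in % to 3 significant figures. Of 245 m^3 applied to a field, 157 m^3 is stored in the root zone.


Approach: apply the application efficiency ratio, Ea = (stored/applied)*100.
Ea = (157/245)*100 = 64.1 %
Therefore the application efficiency = 64.1 %.


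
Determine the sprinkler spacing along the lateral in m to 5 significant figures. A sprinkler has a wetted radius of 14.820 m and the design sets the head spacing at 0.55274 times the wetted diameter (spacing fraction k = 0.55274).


Approach: apply the sprinkler spacing rule (spacing as a fraction of wetted diameter), S = k*(2*R).
S = 0.55274 * (2 * 14.820) = 16.383 m
Therefore the sprinkler spacing along the lateral = 16.383 m.


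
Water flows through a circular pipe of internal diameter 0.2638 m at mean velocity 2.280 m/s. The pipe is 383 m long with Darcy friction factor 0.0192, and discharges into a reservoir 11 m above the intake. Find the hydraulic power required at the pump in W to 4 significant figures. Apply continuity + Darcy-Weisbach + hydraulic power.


Approach: apply continuity + Darcy-Weisbach + hydraulic power, Q = A*v; hf = f*(L/D)*(v^2/(2g)); H = static + hf; P = rho*g*Q*H.
Step 1 — flow rate (continuity, Q = A*v):
  A = pi*(0.2638/2)^2 = 0.0546562 m^2
  Q = 0.0546562 * 2.280 = 0.124616 m^3/s
Step 2 — friction head loss (Darcy-Weisbach):
  hf = 0.0192 * (383/0.2638) * (2.280^2 / (2*9.81))
  hf = 7.38577 m
Step 3 — total head: H = 11 + 7.38577 = 18.3858 m
Step 4 — hydraulic power (P = rho*g*Q*H):
  P = 1000 * 9.81 * 0.124616 * 18.3858 = 22480 W
Therefore the hydraulic power required at the pump = 22480 W.


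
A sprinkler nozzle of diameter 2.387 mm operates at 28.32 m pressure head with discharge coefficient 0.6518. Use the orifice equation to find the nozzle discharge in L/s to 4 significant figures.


Approach: apply the orifice equation, Q = Cd*A*sqrt(2*g*h), A = pi*(d/2)^2.
A = pi*(2.387e-3/2)^2 = 4.47502e-06 m^2
Q = 0.6518 * 4.47502e-06 * sqrt(2*9.81*28.32) * 1000 = 0.06876 L/s
Therefore the nozzle discharge = 0.06876 L/s.


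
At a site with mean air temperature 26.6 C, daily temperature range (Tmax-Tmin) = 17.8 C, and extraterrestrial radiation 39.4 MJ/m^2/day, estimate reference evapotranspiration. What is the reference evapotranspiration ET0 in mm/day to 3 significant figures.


Approach: apply the Hargreaves-Samani method, ET0 = 0.0023*(Tmean+17.8)*sqrt(Tmax-Tmin)*0.408*Ra.
ET0 = 0.0023*(26.6+17.8)*sqrt(17.8)*0.408*39.4 = 6.93 mm/day
Therefore the reference evapotranspiration ET0 = 6.93 mm/day.


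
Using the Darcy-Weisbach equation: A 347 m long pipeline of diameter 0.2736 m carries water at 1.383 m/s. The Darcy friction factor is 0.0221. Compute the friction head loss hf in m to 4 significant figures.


Approach: apply the Darcy-Weisbach equation, hf = f*(L/D)*(v^2/(2g)).
hf = 0.0221 * (347/0.2736) * (1.383^2 / (2*9.81))
hf = 2.732 m
Therefore the friction head loss hf = 2.732 m.


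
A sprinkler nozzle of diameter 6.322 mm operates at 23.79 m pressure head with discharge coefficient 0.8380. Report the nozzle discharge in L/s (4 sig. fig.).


Approach: apply the orifice equation, Q = Cd*A*sqrt(2*g*h), A = pi*(d/2)^2.
A = pi*(6.322e-3/2)^2 = 3.13905e-05 m^2
Q = 0.8380 * 3.13905e-05 * sqrt(2*9.81*23.79) * 1000 = 0.5683 L/s
Therefore the nozzle discharge = 0.5683 L/s.


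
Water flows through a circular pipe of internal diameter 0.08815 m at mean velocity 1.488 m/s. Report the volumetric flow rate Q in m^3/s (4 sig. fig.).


Approach: apply the continuity equation for pipe flow, Q = A * v with A = pi*(D/2)^2.
A = pi*(0.08815/2)^2 = 0.00610288 m^2
Q = 0.00610288 * 1.488 = 0.009081 m^3/s
Therefore the volumetric flow rate Q = 0.009081 m^3/s.


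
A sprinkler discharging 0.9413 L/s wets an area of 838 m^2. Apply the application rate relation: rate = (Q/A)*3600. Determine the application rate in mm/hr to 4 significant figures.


rate = (0.9413 / 838) * 3600 = 4.044 mm/hr
Therefore the application rate = 4.044 mm/hr.


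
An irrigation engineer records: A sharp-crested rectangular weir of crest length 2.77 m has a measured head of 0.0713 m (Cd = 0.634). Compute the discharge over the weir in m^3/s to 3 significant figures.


Approach: apply the rectangular weir equation, Q = (2/3)*Cd*L*sqrt(2g)*H^1.5.
Q = (2/3)*0.634*2.77*sqrt(2*9.81)*0.0713^1.5 = 0.0987 m^3/s
Therefore the discharge over the weir = 0.0987 m^3/s.


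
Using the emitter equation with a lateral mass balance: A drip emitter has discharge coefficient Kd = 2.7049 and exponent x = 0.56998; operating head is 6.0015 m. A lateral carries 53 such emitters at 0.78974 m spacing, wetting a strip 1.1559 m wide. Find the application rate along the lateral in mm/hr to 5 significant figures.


Approach: apply the emitter equation with a lateral mass balance, q = Kd*h^x; Q = n*q; rate = Q/(n*spacing*width).
Step 1 — single emitter flow (q = Kd*h^x):
  q = 2.7049 * 6.0015^0.56998 = 7.511795 L/hr
Step 2 — total lateral flow: Q = 53 * 7.511795 = 398.1251 L/hr
Step 3 — wetted area: A = 53 * 0.78974 * 1.1559 = 48.38160 m^2
Step 4 — application rate: Q/A = 398.1251/48.38160 = 8.2289 mm/hr
Therefore the application rate along the lateral = 8.2289 mm/hr.


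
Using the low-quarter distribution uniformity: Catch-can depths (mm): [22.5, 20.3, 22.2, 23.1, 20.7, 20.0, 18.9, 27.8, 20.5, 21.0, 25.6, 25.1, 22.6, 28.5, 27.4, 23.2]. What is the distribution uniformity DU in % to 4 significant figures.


Approach: apply the low-quarter distribution uniformity, DU = (mean of lowest quarter of readings / overall mean)*100.
sorted lowest 4 of 16: [18.9, 20.0, 20.3, 20.5] -> mean = 19.9250 mm
overall mean = 23.0875 mm
DU = (19.9250/23.0875)*100 = 86.30 %
Therefore the distribution uniformity DU = 86.30 %.


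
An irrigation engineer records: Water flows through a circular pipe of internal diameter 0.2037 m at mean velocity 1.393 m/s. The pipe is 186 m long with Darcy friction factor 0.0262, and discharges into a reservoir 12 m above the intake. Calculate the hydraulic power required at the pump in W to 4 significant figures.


Approach: apply continuity + Darcy-Weisbach + hydraulic power, Q = A*v; hf = f*(L/D)*(v^2/(2g)); H = static + hf; P = rho*g*Q*H.
Step 1 — flow rate (continuity, Q = A*v):
  A = pi*(0.2037/2)^2 = 0.0325891 m^2
  Q = 0.0325891 * 1.393 = 0.0453966 m^3/s
Step 2 — friction head loss (Darcy-Weisbach):
  hf = 0.0262 * (186/0.2037) * (1.393^2 / (2*9.81))
  hf = 2.36606 m
Step 3 — total head: H = 12 + 2.36606 = 14.3661 m
Step 4 — hydraulic power (P = rho*g*Q*H):
  P = 1000 * 9.81 * 0.0453966 * 14.3661 = 6398 W
Therefore the hydraulic power required at the pump = 6398 W.


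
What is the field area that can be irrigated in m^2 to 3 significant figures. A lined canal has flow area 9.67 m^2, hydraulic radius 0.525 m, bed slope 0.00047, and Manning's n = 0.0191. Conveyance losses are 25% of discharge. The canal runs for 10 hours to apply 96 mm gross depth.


Approach: apply Manning's equation with a conveyance and depth budget, Q = (1/n)*A*R^(2/3)*S^(1/2); Q_field = Q*(1-loss); Area = Q_field*t/(d/1000).
Step 1 — canal discharge (Manning's equation):
  Q = (1/0.0191) * 9.67 * 0.525^(2/3) * 0.00047^(1/2) = 7.1430 m^3/s
Step 2 — delivered flow: Q_field = 7.1430*(1 - 25/100) = 5.3573 m^3/s
Step 3 — volume delivered: V = 5.3573 * 10*3600 = 192860 m^3
Step 4 — area served: A = V / (depth/1000) = 192860 / 0.096 = 2010000 m^2
Therefore the field area that can be irrigated = 2010000 m^2.


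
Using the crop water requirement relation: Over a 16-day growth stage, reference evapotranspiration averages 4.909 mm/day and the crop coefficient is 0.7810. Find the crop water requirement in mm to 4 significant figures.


Approach: apply the crop water requirement relation, CWR = ET0 * Kc * days.
CWR = 4.909 * 0.7810 * 16 = 61.34 mm
Therefore the crop water requirement = 61.34 mm.


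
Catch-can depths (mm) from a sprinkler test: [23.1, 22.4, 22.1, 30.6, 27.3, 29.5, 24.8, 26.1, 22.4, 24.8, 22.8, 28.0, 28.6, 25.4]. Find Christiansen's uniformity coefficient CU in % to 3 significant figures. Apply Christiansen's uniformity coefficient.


Approach: apply Christiansen's uniformity coefficient, CU = (1 - mean_abs_deviation/mean)*100.
mean = 25.564 mm
mean |d_i - mean| = 2.3878 mm
CU = (1 - 2.3878/25.564)*100 = 90.7 %
Therefore Christiansen's uniformity coefficient CU = 90.7 %.


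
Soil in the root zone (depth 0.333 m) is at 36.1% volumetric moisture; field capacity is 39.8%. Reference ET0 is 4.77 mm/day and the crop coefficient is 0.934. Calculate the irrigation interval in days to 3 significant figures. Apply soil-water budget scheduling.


Approach: apply soil-water budget scheduling, SMD = (FC-theta)/100*depth*1000; ETc = ET0*Kc; interval = SMD/ETc.
Step 1 — soil moisture deficit:
  SMD = (39.8 - 36.1)/100 * 0.333 * 1000 = 12.321 mm
Step 2 — daily crop ET (ETc = ET0*Kc):
  ETc = 4.77 * 0.934 = 4.4552 mm/day
Step 3 — irrigation interval (SMD/ETc):
  interval = 12.321 / 4.4552 = 2.77 days
Therefore the irrigation interval = 2.77 days.


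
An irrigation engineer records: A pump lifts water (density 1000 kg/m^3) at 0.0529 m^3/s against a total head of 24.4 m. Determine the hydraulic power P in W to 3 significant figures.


Approach: apply the hydraulic power relation, P = rho*g*Q*H.
P = 1000 * 9.81 * 0.0529 * 24.4 = 12700 W
Therefore the hydraulic power P = 12700 W.


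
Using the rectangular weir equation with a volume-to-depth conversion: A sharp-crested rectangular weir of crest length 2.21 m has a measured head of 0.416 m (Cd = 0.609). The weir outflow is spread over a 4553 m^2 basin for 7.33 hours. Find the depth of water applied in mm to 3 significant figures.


Approach: apply the rectangular weir equation with a volume-to-depth conversion, Q = (2/3)*Cd*L*sqrt(2g)*H^1.5; d = Q*t/A * 1000.
Step 1 — weir discharge:
  Q = (2/3)*0.609*2.21*sqrt(2*9.81)*0.416^1.5 = 1.0664 m^3/s
Step 2 — volume: V = 1.0664 * 7.33*3600 = 28139 m^3
Step 3 — depth: d = V/A * 1000 = 28139/4553 * 1000 = 6180 mm
Therefore the depth of water applied = 6180 mm.


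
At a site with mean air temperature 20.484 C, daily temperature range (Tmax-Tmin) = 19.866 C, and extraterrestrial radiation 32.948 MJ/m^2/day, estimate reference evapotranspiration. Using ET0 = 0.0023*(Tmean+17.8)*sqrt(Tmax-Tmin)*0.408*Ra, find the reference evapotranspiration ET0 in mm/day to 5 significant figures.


ET0 = 0.0023*(20.484+17.8)*sqrt(19.866)*0.408*32.948 = 5.2758 mm/day
Therefore the reference evapotranspiration ET0 = 5.2758 mm/day.


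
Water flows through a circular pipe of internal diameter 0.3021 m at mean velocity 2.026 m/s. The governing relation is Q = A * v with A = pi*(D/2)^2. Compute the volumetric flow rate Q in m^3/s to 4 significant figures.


A = pi*(0.3021/2)^2 = 0.0716789 m^2
Q = 0.0716789 * 2.026 = 0.1452 m^3/s
Therefore the volumetric flow rate Q = 0.1452 m^3/s.


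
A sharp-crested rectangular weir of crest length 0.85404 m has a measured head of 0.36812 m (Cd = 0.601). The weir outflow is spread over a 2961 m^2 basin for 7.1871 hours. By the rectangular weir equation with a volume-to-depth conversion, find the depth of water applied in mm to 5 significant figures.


Approach: apply the rectangular weir equation with a volume-to-depth conversion, Q = (2/3)*Cd*L*sqrt(2g)*H^1.5; d = Q*t/A * 1000.
Step 1 — weir discharge:
  Q = (2/3)*0.601*0.85404*sqrt(2*9.81)*0.36812^1.5 = 0.3385284 m^3/s
Step 2 — volume: V = 0.3385284 * 7.1871*3600 = 8758.934 m^3
Step 3 — depth: d = V/A * 1000 = 8758.934/2961 * 1000 = 2958.1 mm
Therefore the depth of water applied = 2958.1 mm.


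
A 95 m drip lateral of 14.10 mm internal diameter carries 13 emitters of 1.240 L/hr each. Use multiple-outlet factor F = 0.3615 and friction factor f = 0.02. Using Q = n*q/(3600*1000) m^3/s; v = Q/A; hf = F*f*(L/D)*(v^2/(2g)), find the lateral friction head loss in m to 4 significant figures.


Q = 13*1.240/(3600*1000) = 4.47778e-06 m^3/s
A = pi*(14.10e-3/2)^2 = 1.56145e-04 m^2, so v = Q/A = 0.0286770 m/s
hf = 0.3615*0.02*(95/0.01410)*(0.0286770^2/(2*9.81)) = 0.002042 m
Therefore the lateral friction head loss = 0.002042 m.


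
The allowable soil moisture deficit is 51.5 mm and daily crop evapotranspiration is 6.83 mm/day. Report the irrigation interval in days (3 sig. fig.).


Approach: apply the irrigation interval relation, interval = SMD / ETc.
interval = 51.5 / 6.83 = 7.54 days
Therefore the irrigation interval = 7.54 days.


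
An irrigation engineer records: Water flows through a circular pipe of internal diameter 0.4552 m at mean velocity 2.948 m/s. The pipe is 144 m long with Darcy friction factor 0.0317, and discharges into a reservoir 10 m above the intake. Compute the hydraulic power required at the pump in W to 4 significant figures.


Approach: apply continuity + Darcy-Weisbach + hydraulic power, Q = A*v; hf = f*(L/D)*(v^2/(2g)); H = static + hf; P = rho*g*Q*H.
Step 1 — flow rate (continuity, Q = A*v):
  A = pi*(0.4552/2)^2 = 0.162740 m^2
  Q = 0.162740 * 2.948 = 0.479758 m^3/s
Step 2 — friction head loss (Darcy-Weisbach):
  hf = 0.0317 * (144/0.4552) * (2.948^2 / (2*9.81))
  hf = 4.44197 m
Step 3 — total head: H = 10 + 4.44197 = 14.4420 m
Step 4 — hydraulic power (P = rho*g*Q*H):
  P = 1000 * 9.81 * 0.479758 * 14.4420 = 67970 W
Therefore the hydraulic power required at the pump = 67970 W.


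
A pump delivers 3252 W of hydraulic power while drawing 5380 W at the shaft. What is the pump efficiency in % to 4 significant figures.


Approach: apply the efficiency ratio, eta = (P_out/P_in)*100.
eta = (3252 / 5380) * 100 = 60.45 %
Therefore the pump efficiency = 60.45 %.


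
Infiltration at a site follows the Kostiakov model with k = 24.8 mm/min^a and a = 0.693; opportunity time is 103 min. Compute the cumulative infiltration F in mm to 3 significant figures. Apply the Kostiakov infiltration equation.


Approach: apply the Kostiakov infiltration equation, F = k*t^a.
F = 24.8 * 103^0.693 = 616 mm
Therefore the cumulative infiltration F = 616 mm.


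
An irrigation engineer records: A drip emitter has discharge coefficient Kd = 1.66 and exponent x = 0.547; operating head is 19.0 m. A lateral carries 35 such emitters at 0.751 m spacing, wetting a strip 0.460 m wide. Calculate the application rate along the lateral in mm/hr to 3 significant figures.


Approach: apply the emitter equation with a lateral mass balance, q = Kd*h^x; Q = n*q; rate = Q/(n*spacing*width).
Step 1 — single emitter flow (q = Kd*h^x):
  q = 1.66 * 19.0^0.547 = 8.3097 L/hr
Step 2 — total lateral flow: Q = 35 * 8.3097 = 290.84 L/hr
Step 3 — wetted area: A = 35 * 0.751 * 0.460 = 12.091 m^2
Step 4 — application rate: Q/A = 290.84/12.091 = 24.1 mm/hr
Therefore the application rate along the lateral = 24.1 mm/hr.


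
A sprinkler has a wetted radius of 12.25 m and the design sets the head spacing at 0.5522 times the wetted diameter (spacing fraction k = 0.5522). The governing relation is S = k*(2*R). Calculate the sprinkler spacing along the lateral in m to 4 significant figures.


S = 0.5522 * (2 * 12.25) = 13.53 m
Therefore the sprinkler spacing along the lateral = 13.53 m.


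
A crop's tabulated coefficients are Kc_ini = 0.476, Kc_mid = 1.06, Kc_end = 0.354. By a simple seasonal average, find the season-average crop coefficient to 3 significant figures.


Approach: apply a simple seasonal average, Kc_avg = (Kc_ini + Kc_mid + Kc_end)/3.
Kc_avg = (0.476 + 1.06 + 0.354)/3 = 0.630
Therefore the season-average crop coefficient = 0.630.


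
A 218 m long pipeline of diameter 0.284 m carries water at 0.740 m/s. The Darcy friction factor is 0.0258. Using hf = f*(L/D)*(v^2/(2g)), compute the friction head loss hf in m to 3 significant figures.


hf = 0.0258 * (218/0.284) * (0.740^2 / (2*9.81))
hf = 0.553 m
Therefore the friction head loss hf = 0.553 m.
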